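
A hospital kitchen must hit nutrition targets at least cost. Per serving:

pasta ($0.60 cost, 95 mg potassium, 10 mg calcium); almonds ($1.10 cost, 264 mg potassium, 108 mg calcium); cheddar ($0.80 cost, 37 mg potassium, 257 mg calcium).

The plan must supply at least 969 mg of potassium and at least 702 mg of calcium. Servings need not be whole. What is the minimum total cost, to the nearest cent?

pasta only: max(969/95, 702/10) = 70.2 servings → $42.12.
almonds only: max(969/264, 702/108) = 6.5 servings → $7.15.
cheddar only: max(969/37, 702/257) = 26.19 servings → $20.95.
pasta + almonds: intersection lies outside the first quadrant.
pasta + cheddar with both tight: 9.277 servings and 2.371 servings → $7.46.
almonds + cheddar with both tight: 3.493 servings and 1.263 servings → $4.85.
So the least-cost plan costs $4.85.

$4.85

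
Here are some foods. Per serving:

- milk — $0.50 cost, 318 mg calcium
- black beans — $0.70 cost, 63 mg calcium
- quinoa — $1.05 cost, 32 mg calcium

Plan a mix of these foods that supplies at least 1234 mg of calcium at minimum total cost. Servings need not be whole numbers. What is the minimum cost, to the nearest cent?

$1.94

Cost per mg of calcium: milk $0.0016, black beans $0.0111, quinoa $0.0328.
With no serving limits, use only milk: 1234 mg / 318 mg = 3.881 servings × $0.50 = $1.94.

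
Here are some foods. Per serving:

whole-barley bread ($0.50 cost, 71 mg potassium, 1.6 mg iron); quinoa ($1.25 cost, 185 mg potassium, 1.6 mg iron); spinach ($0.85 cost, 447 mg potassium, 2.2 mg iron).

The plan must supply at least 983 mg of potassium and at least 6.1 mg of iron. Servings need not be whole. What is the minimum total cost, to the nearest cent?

Minimising a linear cost over {potassium ≥ 983, iron ≥ 6.1, servings ≥ 0} — the optimum is at a vertex, using one or two foods.
whole-barley bread only: max(983/71, 6.1/1.6) = 13.85 servings → $6.92.
quinoa only: max(983/185, 6.1/1.6) = 5.314 servings → $6.64.
spinach only: max(983/447, 6.1/2.2) = 2.773 servings → $2.36.
whole-barley bread + quinoa with both targets exact would need a negative amount; discard.
whole-barley bread + spinach with both tight: 1.009 servings and 2.039 servings → $2.24.
quinoa + spinach with both tight: 1.83 servings and 1.442 servings → $3.51.
So the least-cost plan costs $2.24.

$2.24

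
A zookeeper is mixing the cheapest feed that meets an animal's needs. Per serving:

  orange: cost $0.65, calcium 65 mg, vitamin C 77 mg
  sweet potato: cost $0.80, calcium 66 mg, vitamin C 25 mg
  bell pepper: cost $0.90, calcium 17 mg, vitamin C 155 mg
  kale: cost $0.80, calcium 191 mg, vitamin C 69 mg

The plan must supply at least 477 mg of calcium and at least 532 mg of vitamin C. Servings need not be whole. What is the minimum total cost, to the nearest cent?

An LP optimum is at a vertex; with two nutrient constraints at most two foods are used. Check each candidate.
orange only: max(477/65, 532/77) = 7.338 servings → $4.77.
sweet potato only: max(477/66, 532/25) = 21.28 servings → $17.02.
bell pepper only: max(477/17, 532/155) = 28.06 servings → $25.25.
kale only: max(477/191, 532/69) = 7.71 servings → $6.17.
orange + sweet potato with both tight: 6.707 servings and 0.6216 servings → $4.86.
orange + bell pepper with both targets exact would need a negative amount; discard.
orange + kale with both tight: 6.721 servings and 0.2102 servings → $4.54.
sweet potato + bell pepper with both tight: 6.618 servings and 2.365 servings → $7.42.
sweet potato + kale: the both-tight solution has a negative serving — not a feasible corner.
bell pepper + kale with both tight: 2.416 servings and 2.282 servings → $4.00.
Cheapest feasible corner: $4.00.

$4.00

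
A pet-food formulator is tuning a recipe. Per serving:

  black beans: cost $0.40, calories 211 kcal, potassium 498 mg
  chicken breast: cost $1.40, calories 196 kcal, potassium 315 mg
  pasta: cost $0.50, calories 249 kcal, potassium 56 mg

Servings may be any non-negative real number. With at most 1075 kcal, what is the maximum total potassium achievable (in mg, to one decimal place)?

2537.2 mg

Potassium per kcal: black beans 2.36, chicken breast 1.607, pasta 0.2249.
With no serving limits, spend the whole calories allowance on black beans: 1075 kcal / 211 kcal × 498 mg = 2537.2 mg.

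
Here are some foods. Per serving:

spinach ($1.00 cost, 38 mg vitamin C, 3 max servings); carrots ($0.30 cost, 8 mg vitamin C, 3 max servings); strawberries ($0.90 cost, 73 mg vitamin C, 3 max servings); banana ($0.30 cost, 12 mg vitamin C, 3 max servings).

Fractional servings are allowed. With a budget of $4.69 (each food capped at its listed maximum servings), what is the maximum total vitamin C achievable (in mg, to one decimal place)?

Vitamin C per dollar: strawberries 81.11, banana 40, spinach 38, carrots 26.67.
Take 3 servings of strawberries: spends $2.70, +219.0 mg vitamin C (running total 219.0 mg).
Take 3 servings of banana: spends $0.90, +36.0 mg vitamin C (running total 255.0 mg).
Take 1.09 servings of spinach: spends $1.09, +41.4 mg vitamin C (running total 296.4 mg).
Filling greedily by vitamin C-per-dollar is optimal for one linear limit, giving 296.4 mg.

296.4 mg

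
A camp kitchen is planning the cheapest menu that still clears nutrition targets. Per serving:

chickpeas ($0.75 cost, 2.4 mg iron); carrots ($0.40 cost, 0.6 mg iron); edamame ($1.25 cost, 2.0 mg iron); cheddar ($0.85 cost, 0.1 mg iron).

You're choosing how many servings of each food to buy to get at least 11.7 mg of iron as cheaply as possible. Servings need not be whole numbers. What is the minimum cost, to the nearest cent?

Cost per mg of iron: chickpeas $0.3125, edamame $0.6250, carrots $0.6667, cheddar $8.5000.
With no serving limits, use only chickpeas: 11.7 mg / 2.4 mg = 4.875 servings × $0.75 = $3.66.

$3.66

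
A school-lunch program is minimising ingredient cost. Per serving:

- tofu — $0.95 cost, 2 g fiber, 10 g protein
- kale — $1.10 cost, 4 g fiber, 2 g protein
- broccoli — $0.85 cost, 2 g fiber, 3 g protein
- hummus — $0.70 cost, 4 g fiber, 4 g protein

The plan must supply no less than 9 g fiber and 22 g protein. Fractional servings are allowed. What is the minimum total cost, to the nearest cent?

$2.55

An LP optimum is at a vertex; with two nutrient constraints at most two foods are used. Check each candidate.
tofu only: max(9/2, 22/10) = 4.5 servings → $4.28.
kale only: max(9/4, 22/2) = 11 servings → $12.10.
broccoli only: max(9/2, 22/3) = 7.333 servings → $6.23.
hummus only: max(9/4, 22/4) = 5.5 servings → $3.85.
tofu + kale with both tight: 1.944 servings and 1.278 servings → $3.25.
tofu + broccoli with both tight: 1.214 servings and 3.286 servings → $3.95.
tofu + hummus with both tight: 1.625 servings and 1.438 servings → $2.55.
kale + broccoli: the both-tight solution has a negative serving — not a feasible corner.
kale + hummus: the both-tight solution has a negative serving — not a feasible corner.
broccoli + hummus with both targets exact would need a negative amount; discard.
The minimum over all feasible corners is $2.55.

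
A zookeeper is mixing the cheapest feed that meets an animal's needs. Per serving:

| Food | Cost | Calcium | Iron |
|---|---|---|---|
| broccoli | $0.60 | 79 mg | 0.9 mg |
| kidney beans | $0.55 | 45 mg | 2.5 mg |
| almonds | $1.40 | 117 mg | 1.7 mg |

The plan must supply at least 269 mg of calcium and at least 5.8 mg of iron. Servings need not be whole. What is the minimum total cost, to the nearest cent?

For a min-cost LP with two ≥-constraints, a basic feasible solution has at most two positive variables.
broccoli only: max(269/79, 5.8/0.9) = 6.444 servings → $3.87.
kidney beans only: max(269/45, 5.8/2.5) = 5.978 servings → $3.29.
almonds only: max(269/117, 5.8/1.7) = 3.412 servings → $4.78.
broccoli + kidney beans with both tight: 2.621 servings and 1.376 servings → $2.33.
broccoli + almonds: the both-tight solution has a negative serving — not a feasible corner.
kidney beans + almonds with both tight: 1.025 servings and 1.905 servings → $3.23.
So the least-cost plan costs $2.33.

$2.33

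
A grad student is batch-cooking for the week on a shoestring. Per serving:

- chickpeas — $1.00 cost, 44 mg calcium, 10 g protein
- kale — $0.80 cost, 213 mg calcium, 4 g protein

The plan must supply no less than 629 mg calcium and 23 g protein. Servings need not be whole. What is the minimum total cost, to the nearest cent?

$3.38

Compare the cost at each extreme point of the feasible region.
chickpeas only: max(629/44, 23/10) = 14.3 servings → $14.30.
kale only: max(629/213, 23/4) = 5.75 servings → $4.60.
chickpeas + kale with both tight: 1.22 servings and 2.701 servings → $3.38.
So the least-cost plan costs $3.38.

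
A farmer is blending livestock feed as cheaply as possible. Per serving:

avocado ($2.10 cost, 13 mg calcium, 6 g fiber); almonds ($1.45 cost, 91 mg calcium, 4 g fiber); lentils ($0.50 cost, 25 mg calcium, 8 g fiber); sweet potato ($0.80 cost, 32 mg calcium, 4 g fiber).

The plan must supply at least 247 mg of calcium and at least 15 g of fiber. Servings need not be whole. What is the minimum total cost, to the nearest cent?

The cheapest plan sits at a corner of the feasible region — with two constraints it uses at most two foods.
avocado only: max(247/13, 15/6) = 19 servings → $39.90.
almonds only: max(247/91, 15/4) = 3.75 servings → $5.44.
lentils only: max(247/25, 15/8) = 9.88 servings → $4.94.
sweet potato only: max(247/32, 15/4) = 7.719 servings → $6.17.
avocado + almonds with both tight: 0.7632 servings and 2.605 servings → $5.38.
avocado + lentils: the both-tight solution has a negative serving — not a feasible corner.
avocado + sweet potato: the both-tight solution has a negative serving — not a feasible corner.
almonds + lentils with both tight: 2.549 servings and 0.6003 servings → $4.00.
almonds + sweet potato with both tight: 2.153 servings and 1.597 servings → $4.40.
lentils + sweet potato: intersection lies outside the first quadrant.
The minimum over all feasible corners is $4.00.

$4.00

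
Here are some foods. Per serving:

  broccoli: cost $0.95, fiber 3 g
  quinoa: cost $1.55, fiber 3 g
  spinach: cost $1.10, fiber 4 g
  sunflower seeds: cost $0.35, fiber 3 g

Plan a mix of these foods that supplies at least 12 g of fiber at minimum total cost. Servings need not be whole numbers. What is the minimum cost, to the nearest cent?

$1.40

Cost per g of fiber: sunflower seeds $0.1167, spinach $0.2750, broccoli $0.3167, quinoa $0.5167.
With no serving limits, use only sunflower seeds: 12 g / 3 g = 4 servings × $0.35 = $1.40.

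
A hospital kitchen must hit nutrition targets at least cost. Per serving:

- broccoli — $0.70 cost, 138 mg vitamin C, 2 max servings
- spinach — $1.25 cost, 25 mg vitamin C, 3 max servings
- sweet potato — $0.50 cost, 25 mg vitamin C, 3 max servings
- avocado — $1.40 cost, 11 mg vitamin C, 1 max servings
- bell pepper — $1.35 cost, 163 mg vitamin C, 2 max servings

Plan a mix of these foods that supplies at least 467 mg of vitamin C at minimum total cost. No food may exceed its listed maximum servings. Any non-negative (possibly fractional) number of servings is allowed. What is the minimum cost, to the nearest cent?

$2.98

Cost per mg of vitamin C: broccoli $0.0051, bell pepper $0.0083, sweet potato $0.0200, spinach $0.0500, avocado $0.1273.
Take 2 servings of broccoli: +276.0 mg vitamin C for $1.40 (total $1.40, still need 191.0 mg).
Take 1.172 servings of bell pepper: +191.0 mg vitamin C for $1.58 (total $2.98, still need 0.0 mg).
Greedy by cheapest-per-mg is optimal for a single linear constraint, so the minimum cost is $2.98.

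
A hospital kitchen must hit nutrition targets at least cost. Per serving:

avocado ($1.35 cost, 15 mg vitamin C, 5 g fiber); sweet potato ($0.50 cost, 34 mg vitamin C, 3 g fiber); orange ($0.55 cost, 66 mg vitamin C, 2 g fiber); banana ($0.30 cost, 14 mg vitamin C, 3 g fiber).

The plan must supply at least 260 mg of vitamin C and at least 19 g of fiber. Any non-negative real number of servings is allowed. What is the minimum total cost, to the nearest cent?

$2.96

For a min-cost LP with two ≥-constraints, a basic feasible solution has at most two positive variables.
avocado only: max(260/15, 19/5) = 17.33 servings → $23.40.
sweet potato only: max(260/34, 19/3) = 7.647 servings → $3.82.
orange only: max(260/66, 19/2) = 9.5 servings → $5.22.
banana only: max(260/14, 19/3) = 18.57 servings → $5.57.
avocado + sweet potato: the both-tight solution has a negative serving — not a feasible corner.
avocado + orange with both tight: 2.447 servings and 3.383 servings → $5.16.
avocado + banana with both targets exact would need a negative amount; discard.
sweet potato + orange with both tight: 5.646 servings and 1.031 servings → $3.39.
sweet potato + banana: intersection lies outside the first quadrant.
orange + banana with both tight: 3.024 servings and 4.318 servings → $2.96.
The minimum over all feasible corners is $2.96.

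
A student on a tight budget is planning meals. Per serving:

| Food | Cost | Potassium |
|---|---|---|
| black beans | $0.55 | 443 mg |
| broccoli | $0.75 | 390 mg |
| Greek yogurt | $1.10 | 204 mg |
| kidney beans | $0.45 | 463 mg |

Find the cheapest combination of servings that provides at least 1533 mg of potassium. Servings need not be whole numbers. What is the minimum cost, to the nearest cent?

$1.49

Cost per mg of potassium: kidney beans $0.0010, black beans $0.0012, broccoli $0.0019, Greek yogurt $0.0054.
With no serving limits, use only kidney beans: 1533 mg / 463 mg = 3.311 servings × $0.45 = $1.49.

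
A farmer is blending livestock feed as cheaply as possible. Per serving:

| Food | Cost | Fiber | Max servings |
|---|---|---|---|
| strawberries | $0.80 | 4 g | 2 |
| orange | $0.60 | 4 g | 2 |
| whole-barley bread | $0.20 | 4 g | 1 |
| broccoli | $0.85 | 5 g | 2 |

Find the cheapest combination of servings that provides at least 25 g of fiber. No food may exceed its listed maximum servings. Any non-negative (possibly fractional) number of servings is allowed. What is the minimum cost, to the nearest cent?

Cost per g of fiber: whole-barley bread $0.0500, orange $0.1500, broccoli $0.1700, strawberries $0.2000.
Take 1 serving of whole-barley bread: +4.0 g fiber for $0.20 (total $0.20, still need 21.0 g).
Take 2 servings of orange: +8.0 g fiber for $1.20 (total $1.40, still need 13.0 g).
Take 2 servings of broccoli: +10.0 g fiber for $1.70 (total $3.10, still need 3.0 g).
Take 0.75 servings of strawberries: +3.0 g fiber for $0.60 (total $3.70, still need 0.0 g).
Filling from the cheapest source first is optimal under one linear minimum: $3.70.

$3.70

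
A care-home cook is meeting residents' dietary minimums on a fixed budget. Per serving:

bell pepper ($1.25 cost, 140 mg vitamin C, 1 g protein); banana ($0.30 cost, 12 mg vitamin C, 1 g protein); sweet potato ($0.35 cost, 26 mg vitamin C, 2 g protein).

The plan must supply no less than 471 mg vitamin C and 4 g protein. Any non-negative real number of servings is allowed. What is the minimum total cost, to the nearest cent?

$4.25

This is a tiny linear program; its minimum lies at a vertex of the feasible set. List the vertices and price them.
bell pepper only: max(471/140, 4/1) = 4 servings → $5.00.
banana only: max(471/12, 4/1) = 39.25 servings → $11.78.
sweet potato only: max(471/26, 4/2) = 18.12 servings → $6.34.
bell pepper + banana with both tight: 3.305 servings and 0.6953 servings → $4.34.
bell pepper + sweet potato with both tight: 3.299 servings and 0.3504 servings → $4.25.
banana + sweet potato: intersection lies outside the first quadrant.
So the least-cost plan costs $4.25.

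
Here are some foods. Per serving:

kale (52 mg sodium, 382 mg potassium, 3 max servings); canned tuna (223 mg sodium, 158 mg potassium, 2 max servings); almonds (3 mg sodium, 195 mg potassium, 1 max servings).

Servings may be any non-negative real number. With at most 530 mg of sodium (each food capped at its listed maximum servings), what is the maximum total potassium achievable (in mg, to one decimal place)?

Potassium per mg sodium: almonds 65, kale 7.346, canned tuna 0.7085.
Take 1 serving of almonds: uses 3 mg sodium, +195.0 mg potassium (running total 195.0 mg).
Take 3 servings of kale: uses 156 mg sodium, +1146.0 mg potassium (running total 1341.0 mg).
Take 1.664 servings of canned tuna: uses 371 mg sodium, +262.9 mg potassium (running total 1603.9 mg).
Greedy by best ratio exhausts the sodium allowance optimally: 1603.9 mg.

1603.9 mg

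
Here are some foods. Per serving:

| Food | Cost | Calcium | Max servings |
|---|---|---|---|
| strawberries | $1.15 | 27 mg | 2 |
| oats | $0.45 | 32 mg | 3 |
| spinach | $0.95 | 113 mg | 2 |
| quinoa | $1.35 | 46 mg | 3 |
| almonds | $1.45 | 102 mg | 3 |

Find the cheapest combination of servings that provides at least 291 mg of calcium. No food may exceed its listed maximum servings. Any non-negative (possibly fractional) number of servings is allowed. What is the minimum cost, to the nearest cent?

$2.81

Cost per mg of calcium: spinach $0.0084, oats $0.0141, almonds $0.0142, quinoa $0.0293, strawberries $0.0426.
Take 2 servings of spinach: +226.0 mg calcium for $1.90 (total $1.90, still need 65.0 mg).
Take 2.031 servings of oats: +65.0 mg calcium for $0.91 (total $2.81, still need 0.0 mg).
Filling from the cheapest source first is optimal under one linear minimum: $2.81.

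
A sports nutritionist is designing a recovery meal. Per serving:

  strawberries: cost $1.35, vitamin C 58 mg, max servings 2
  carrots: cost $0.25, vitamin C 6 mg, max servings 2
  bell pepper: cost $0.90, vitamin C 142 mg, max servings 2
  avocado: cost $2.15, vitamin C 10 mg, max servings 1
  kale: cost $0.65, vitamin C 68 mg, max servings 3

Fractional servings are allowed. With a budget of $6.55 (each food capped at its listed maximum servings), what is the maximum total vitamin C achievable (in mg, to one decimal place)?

Vitamin C per dollar: bell pepper 157.8, kale 104.6, strawberries 42.96, carrots 24, avocado 4.651.
Take 2 servings of bell pepper: spends $1.80, +284.0 mg vitamin C (running total 284.0 mg).
Take 3 servings of kale: spends $1.95, +204.0 mg vitamin C (running total 488.0 mg).
Take 2 servings of strawberries: spends $2.70, +116.0 mg vitamin C (running total 604.0 mg).
Take 0.4 servings of carrots: spends $0.10, +2.4 mg vitamin C (running total 606.4 mg).
Filling greedily by vitamin C-per-dollar is optimal for one linear limit, giving 606.4 mg.

606.4 mg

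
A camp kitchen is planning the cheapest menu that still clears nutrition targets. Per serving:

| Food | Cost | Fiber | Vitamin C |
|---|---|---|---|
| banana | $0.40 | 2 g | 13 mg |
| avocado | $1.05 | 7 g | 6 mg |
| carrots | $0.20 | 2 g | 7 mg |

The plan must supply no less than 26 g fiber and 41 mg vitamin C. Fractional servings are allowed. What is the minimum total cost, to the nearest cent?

$2.60

Check every corner: each single food scaled to meet both minima, and each pair solved so both constraints bind.
banana only: max(26/2, 41/13) = 13 servings → $5.20.
avocado only: max(26/7, 41/6) = 6.833 servings → $7.17.
carrots only: max(26/2, 41/7) = 13 servings → $2.60.
banana + avocado with both tight: 1.658 servings and 3.241 servings → $4.07.
banana + carrots with both targets exact would need a negative amount; discard.
avocado + carrots with both tight: 2.703 servings and 3.541 servings → $3.55.
Cheapest feasible corner: $2.60.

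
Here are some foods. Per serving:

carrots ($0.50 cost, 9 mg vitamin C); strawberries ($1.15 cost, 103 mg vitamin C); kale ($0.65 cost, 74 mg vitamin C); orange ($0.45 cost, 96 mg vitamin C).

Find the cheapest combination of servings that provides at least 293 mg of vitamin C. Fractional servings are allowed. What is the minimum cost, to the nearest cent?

Cost per mg of vitamin C: orange $0.0047, kale $0.0088, strawberries $0.0112, carrots $0.0556.
With no serving limits, use only orange: 293 mg / 96 mg = 3.052 servings × $0.45 = $1.37.

$1.37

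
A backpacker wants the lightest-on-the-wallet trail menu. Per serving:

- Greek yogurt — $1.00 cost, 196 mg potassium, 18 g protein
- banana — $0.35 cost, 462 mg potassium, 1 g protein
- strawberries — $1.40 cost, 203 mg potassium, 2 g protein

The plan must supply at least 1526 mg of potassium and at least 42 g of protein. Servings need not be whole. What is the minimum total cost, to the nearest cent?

$3.03

This is a tiny linear program; its minimum lies at a vertex of the feasible set. List the vertices and price them.
Greek yogurt only: max(1526/196, 42/18) = 7.786 servings → $7.79.
banana only: max(1526/462, 42/1) = 42 servings → $14.70.
strawberries only: max(1526/203, 42/2) = 21 servings → $29.40.
Greek yogurt + banana with both tight: 2.202 servings and 2.369 servings → $3.03.
Greek yogurt + strawberries with both tight: 1.678 servings and 5.897 servings → $9.93.
banana + strawberries: intersection lies outside the first quadrant.
So the least-cost plan costs $3.03.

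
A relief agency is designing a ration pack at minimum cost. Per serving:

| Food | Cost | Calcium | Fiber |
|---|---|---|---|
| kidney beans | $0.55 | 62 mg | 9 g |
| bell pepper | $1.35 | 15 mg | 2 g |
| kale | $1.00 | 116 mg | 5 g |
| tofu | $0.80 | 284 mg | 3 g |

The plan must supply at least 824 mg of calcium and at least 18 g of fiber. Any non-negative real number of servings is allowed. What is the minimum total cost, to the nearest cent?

$2.74

Two binding constraints pin down two serving amounts, so the optimal mix uses at most two foods. The candidates are each food alone (scaled to the tighter of calcium/fiber) and each pair with both constraints tight.
kidney beans only: max(824/62, 18/9) = 13.29 servings → $7.31.
bell pepper only: max(824/15, 18/2) = 54.93 servings → $74.16.
kale only: max(824/116, 18/5) = 7.103 servings → $7.10.
tofu only: max(824/284, 18/3) = 6 servings → $4.80.
kidney beans + bell pepper: the both-tight solution has a negative serving — not a feasible corner.
kidney beans + kale: intersection lies outside the first quadrant.
kidney beans + tofu with both tight: 1.114 servings and 2.658 servings → $2.74.
bell pepper + kale with both targets exact would need a negative amount; discard.
bell pepper + tofu with both tight: 5.048 servings and 2.635 servings → $8.92.
kale + tofu with both tight: 2.463 servings and 1.896 servings → $3.98.
So the least-cost plan costs $2.74.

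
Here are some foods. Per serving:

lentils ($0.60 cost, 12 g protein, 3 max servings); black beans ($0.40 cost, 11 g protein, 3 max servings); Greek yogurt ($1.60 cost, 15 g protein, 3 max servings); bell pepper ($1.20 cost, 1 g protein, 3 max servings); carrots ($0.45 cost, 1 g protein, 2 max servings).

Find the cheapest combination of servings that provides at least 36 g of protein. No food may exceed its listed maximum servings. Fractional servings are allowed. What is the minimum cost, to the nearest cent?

$1.35

Cost per g of protein: black beans $0.0364, lentils $0.0500, Greek yogurt $0.1067, carrots $0.4500, bell pepper $1.2000.
Take 3 servings of black beans: +33.0 g protein for $1.20 (total $1.20, still need 3.0 g).
Take 0.25 servings of lentils: +3.0 g protein for $0.15 (total $1.35, still need 0.0 g).
Filling from the cheapest source first is optimal under one linear minimum: $1.35.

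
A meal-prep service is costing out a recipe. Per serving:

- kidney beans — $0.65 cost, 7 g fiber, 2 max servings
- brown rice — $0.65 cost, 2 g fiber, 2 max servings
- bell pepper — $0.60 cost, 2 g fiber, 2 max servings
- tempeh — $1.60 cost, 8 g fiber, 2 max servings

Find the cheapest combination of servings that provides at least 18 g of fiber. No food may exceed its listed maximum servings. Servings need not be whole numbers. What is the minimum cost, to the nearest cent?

Cost per g of fiber: kidney beans $0.0929, tempeh $0.2000, bell pepper $0.3000, brown rice $0.3250.
Take 2 servings of kidney beans: +14.0 g fiber for $1.30 (total $1.30, still need 4.0 g).
Take 0.5 servings of tempeh: +4.0 g fiber for $0.80 (total $2.10, still need 0.0 g).
Filling from the cheapest source first is optimal under one linear minimum: $2.10.

$2.10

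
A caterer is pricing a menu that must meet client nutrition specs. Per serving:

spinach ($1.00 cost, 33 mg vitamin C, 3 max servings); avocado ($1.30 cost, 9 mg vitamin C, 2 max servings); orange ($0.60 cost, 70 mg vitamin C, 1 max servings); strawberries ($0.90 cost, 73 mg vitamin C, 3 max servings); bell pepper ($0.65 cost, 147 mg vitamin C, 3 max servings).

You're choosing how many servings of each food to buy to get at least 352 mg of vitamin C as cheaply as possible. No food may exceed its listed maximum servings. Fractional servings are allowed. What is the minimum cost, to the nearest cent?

Cost per mg of vitamin C: bell pepper $0.0044, orange $0.0086, strawberries $0.0123, spinach $0.0303, avocado $0.1444.
Take 2.395 servings of bell pepper: +352.0 mg vitamin C for $1.56 (total $1.56, still need 0.0 mg).
Filling from the cheapest source first is optimal under one linear minimum: $1.56.

$1.56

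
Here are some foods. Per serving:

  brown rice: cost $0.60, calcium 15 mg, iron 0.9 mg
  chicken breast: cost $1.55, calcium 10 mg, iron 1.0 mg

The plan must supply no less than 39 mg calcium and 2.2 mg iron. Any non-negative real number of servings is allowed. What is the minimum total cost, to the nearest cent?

$1.56

brown rice only: max(39/15, 2.2/0.9) = 2.6 servings → $1.56.
chicken breast only: max(39/10, 2.2/1.0) = 3.9 servings → $6.04.
brown rice + chicken breast: intersection lies outside the first quadrant.
The minimum over all feasible corners is $1.56.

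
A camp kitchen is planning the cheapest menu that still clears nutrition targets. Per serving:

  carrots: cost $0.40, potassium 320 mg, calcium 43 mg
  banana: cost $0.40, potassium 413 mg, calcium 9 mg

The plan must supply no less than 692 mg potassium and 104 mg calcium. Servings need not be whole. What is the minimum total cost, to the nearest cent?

A basic optimal solution has at most two foods positive. Try each food alone and each pair with both targets met exactly.
carrots only: max(692/320, 104/43) = 2.419 servings → $0.97.
banana only: max(692/413, 104/9) = 11.56 servings → $4.62.
carrots + banana: intersection lies outside the first quadrant.
The minimum over all feasible corners is $0.97.

$0.97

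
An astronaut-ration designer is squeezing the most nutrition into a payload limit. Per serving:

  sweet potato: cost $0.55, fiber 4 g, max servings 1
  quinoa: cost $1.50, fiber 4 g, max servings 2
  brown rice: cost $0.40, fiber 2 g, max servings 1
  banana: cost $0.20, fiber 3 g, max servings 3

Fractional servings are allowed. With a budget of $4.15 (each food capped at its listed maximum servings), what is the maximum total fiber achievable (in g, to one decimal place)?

21.9 g

Fiber per dollar: banana 15, sweet potato 7.273, brown rice 5, quinoa 2.667.
Take 3 servings of banana: spends $0.60, +9.0 g fiber (running total 9.0 g).
Take 1 serving of sweet potato: spends $0.55, +4.0 g fiber (running total 13.0 g).
Take 1 serving of brown rice: spends $0.40, +2.0 g fiber (running total 15.0 g).
Take 1.733 servings of quinoa: spends $2.60, +6.9 g fiber (running total 21.9 g).
Greedy by best ratio exhausts the cost allowance optimally: 21.9 g.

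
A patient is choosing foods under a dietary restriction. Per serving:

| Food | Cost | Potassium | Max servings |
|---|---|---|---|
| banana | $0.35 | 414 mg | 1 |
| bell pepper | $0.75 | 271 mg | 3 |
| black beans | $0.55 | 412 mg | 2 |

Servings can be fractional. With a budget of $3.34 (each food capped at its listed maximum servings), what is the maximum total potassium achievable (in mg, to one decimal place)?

1920.9 mg

Potassium per dollar: banana 1183, black beans 749.1, bell pepper 361.3.
Take 1 serving of banana: spends $0.35, +414.0 mg potassium (running total 414.0 mg).
Take 2 servings of black beans: spends $1.10, +824.0 mg potassium (running total 1238.0 mg).
Take 2.52 servings of bell pepper: spends $1.89, +682.9 mg potassium (running total 1920.9 mg).
Filling greedily by potassium-per-dollar is optimal for one linear limit, giving 1920.9 mg.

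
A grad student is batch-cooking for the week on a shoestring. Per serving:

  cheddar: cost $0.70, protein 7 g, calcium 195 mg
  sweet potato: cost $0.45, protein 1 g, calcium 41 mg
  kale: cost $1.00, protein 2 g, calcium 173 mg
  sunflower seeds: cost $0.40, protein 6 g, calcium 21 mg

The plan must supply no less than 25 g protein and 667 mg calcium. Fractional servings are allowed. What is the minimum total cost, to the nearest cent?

cheddar only: max(25/7, 667/195) = 3.571 servings → $2.50.
sweet potato only: max(25/1, 667/41) = 25 servings → $11.25.
kale only: max(25/2, 667/173) = 12.5 servings → $12.50.
sunflower seeds only: max(25/6, 667/21) = 31.76 servings → $12.70.
cheddar + sweet potato with both targets exact would need a negative amount; discard.
cheddar + kale: the both-tight solution has a negative serving — not a feasible corner.
cheddar + sunflower seeds with both tight: 3.399 servings and 0.2014 servings → $2.46.
sweet potato + kale with both targets exact would need a negative amount; discard.
sweet potato + sunflower seeds with both tight: 15.45 servings and 1.591 servings → $7.59.
kale + sunflower seeds with both tight: 3.491 servings and 3.003 servings → $4.69.
Cheapest feasible corner: $2.46.

$2.46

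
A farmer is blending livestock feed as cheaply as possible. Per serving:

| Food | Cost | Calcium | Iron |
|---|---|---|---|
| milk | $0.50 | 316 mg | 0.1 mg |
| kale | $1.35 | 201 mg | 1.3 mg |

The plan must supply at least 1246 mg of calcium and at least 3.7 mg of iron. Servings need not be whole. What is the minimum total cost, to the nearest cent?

Compare the cost at each extreme point of the feasible region.
milk only: max(1246/316, 3.7/0.1) = 37 servings → $18.50.
kale only: max(1246/201, 3.7/1.3) = 6.199 servings → $8.37.
milk + kale with both tight: 2.242 servings and 2.674 servings → $4.73.
Cheapest feasible corner: $4.73.

$4.73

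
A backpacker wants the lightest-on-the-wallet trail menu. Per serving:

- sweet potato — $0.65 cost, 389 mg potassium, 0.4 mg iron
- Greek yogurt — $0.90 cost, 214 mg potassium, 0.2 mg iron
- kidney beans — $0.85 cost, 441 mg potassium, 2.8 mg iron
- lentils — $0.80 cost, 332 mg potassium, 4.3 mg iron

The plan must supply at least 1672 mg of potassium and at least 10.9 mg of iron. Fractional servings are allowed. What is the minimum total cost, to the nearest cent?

$3.24

At the optimum either one food covers both requirements or two foods hit both targets exactly; no other combination can be cheaper.
sweet potato only: max(1672/389, 10.9/0.4) = 27.25 servings → $17.71.
Greek yogurt only: max(1672/214, 10.9/0.2) = 54.5 servings → $49.05.
kidney beans only: max(1672/441, 10.9/2.8) = 3.893 servings → $3.31.
lentils only: max(1672/332, 10.9/4.3) = 5.036 servings → $4.03.
sweet potato + Greek yogurt: the both-tight solution has a negative serving — not a feasible corner.
sweet potato + kidney beans: the both-tight solution has a negative serving — not a feasible corner.
sweet potato + lentils with both tight: 2.319 servings and 2.319 servings → $3.36.
Greek yogurt + kidney beans: intersection lies outside the first quadrant.
Greek yogurt + lentils with both tight: 4.182 servings and 2.34 servings → $5.64.
kidney beans + lentils with both tight: 3.694 servings and 0.1296 servings → $3.24.
Cheapest feasible corner: $3.24.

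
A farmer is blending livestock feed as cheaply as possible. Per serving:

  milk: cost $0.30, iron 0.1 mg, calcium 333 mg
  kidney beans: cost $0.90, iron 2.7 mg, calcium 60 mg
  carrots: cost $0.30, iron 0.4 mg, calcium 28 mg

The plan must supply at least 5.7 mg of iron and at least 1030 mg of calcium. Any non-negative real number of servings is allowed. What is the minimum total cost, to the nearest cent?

With two linear requirements the optimum uses one or two foods; enumerate the corners.
milk only: max(5.7/0.1, 1030/333) = 57 servings → $17.10.
kidney beans only: max(5.7/2.7, 1030/60) = 17.17 servings → $15.45.
carrots only: max(5.7/0.4, 1030/28) = 36.79 servings → $11.04.
milk + kidney beans with both tight: 2.731 servings and 2.01 servings → $2.63.
milk + carrots with both tight: 1.936 servings and 13.77 servings → $4.71.
kidney beans + carrots: the both-tight solution has a negative serving — not a feasible corner.
So the least-cost plan costs $2.63.

$2.63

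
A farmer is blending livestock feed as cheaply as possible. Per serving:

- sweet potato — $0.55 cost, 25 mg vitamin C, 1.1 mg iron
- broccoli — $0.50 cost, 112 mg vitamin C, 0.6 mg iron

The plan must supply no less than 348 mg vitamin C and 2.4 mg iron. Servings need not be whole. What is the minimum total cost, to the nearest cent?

$1.80

Check every corner: each single food scaled to meet both minima, and each pair solved so both constraints bind.
sweet potato only: max(348/25, 2.4/1.1) = 13.92 servings → $7.66.
broccoli only: max(348/112, 2.4/0.6) = 4 servings → $2.00.
sweet potato + broccoli with both tight: 0.5545 servings and 2.983 servings → $1.80.
The minimum over all feasible corners is $1.80.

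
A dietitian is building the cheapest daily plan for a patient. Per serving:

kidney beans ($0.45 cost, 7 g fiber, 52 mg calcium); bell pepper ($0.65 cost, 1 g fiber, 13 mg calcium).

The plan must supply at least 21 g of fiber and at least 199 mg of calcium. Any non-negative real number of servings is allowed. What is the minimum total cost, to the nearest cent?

This is a tiny linear program; its minimum lies at a vertex of the feasible set. List the vertices and price them.
kidney beans only: max(21/7, 199/52) = 3.827 servings → $1.72.
bell pepper only: max(21/1, 199/13) = 21 servings → $13.65.
kidney beans + bell pepper with both tight: 1.897 servings and 7.718 servings → $5.87.
Cheapest feasible corner: $1.72.

$1.72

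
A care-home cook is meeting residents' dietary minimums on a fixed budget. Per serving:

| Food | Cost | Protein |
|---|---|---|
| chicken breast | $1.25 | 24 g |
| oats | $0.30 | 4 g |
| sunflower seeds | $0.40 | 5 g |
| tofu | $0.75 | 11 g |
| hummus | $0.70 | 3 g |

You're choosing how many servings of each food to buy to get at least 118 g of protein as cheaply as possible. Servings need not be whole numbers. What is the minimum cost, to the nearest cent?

$6.15

Cost per g of protein: chicken breast $0.0521, tofu $0.0682, oats $0.0750, sunflower seeds $0.0800, hummus $0.2333.
With no serving limits, use only chicken breast: 118 g / 24 g = 4.917 servings × $1.25 = $6.15.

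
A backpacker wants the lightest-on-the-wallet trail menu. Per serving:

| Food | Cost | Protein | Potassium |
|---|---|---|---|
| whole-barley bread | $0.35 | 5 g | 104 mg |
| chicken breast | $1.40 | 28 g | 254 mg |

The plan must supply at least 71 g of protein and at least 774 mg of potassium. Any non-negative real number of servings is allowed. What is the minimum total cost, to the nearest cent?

For a min-cost LP with two ≥-constraints, a basic feasible solution has at most two positive variables.
whole-barley bread only: max(71/5, 774/104) = 14.2 servings → $4.97.
chicken breast only: max(71/28, 774/254) = 3.047 servings → $4.27.
whole-barley bread + chicken breast with both tight: 2.216 servings and 2.14 servings → $3.77.
The minimum over all feasible corners is $3.77.

$3.77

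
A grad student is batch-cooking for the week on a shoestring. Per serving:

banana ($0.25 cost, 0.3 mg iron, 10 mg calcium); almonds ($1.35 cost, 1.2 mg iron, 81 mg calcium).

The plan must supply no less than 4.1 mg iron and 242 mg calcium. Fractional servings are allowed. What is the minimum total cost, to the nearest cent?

$4.32

Minimising a linear cost over {iron ≥ 4.1, calcium ≥ 242, servings ≥ 0} — the optimum is at a vertex, using one or two foods.
banana only: max(4.1/0.3, 242/10) = 24.2 servings → $6.05.
almonds only: max(4.1/1.2, 242/81) = 3.417 servings → $4.61.
banana + almonds with both tight: 3.39 servings and 2.569 servings → $4.32.
The minimum over all feasible corners is $4.32.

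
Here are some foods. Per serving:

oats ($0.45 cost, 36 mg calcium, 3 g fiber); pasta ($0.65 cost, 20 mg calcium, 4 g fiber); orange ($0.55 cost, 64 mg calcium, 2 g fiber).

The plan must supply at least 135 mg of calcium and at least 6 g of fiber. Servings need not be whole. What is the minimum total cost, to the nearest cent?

$1.29

With two linear requirements the optimum uses one or two foods; enumerate the corners.
oats only: max(135/36, 6/3) = 3.75 servings → $1.69.
pasta only: max(135/20, 6/4) = 6.75 servings → $4.39.
orange only: max(135/64, 6/2) = 3 servings → $1.65.
oats + pasta: intersection lies outside the first quadrant.
oats + orange with both tight: 0.95 servings and 1.575 servings → $1.29.
pasta + orange with both tight: 0.5278 servings and 1.944 servings → $1.41.
So the least-cost plan costs $1.29.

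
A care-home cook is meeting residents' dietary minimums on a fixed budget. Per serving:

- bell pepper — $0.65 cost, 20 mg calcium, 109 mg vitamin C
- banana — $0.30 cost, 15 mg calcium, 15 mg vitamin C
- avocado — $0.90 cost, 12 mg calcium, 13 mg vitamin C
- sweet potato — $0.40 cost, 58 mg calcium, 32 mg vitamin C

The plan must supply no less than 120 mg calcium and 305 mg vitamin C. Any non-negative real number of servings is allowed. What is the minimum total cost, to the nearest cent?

$2.08

Check every corner: each single food scaled to meet both minima, and each pair solved so both constraints bind.
bell pepper only: max(120/20, 305/109) = 6 servings → $3.90.
banana only: max(120/15, 305/15) = 20.33 servings → $6.10.
avocado only: max(120/12, 305/13) = 23.46 servings → $21.12.
sweet potato only: max(120/58, 305/32) = 9.531 servings → $3.81.
bell pepper + banana with both tight: 2.079 servings and 5.228 servings → $2.92.
bell pepper + avocado with both tight: 2.004 servings and 6.66 servings → $7.30.
bell pepper + sweet potato with both tight: 2.438 servings and 1.228 servings → $2.08.
banana + avocado: intersection lies outside the first quadrant.
banana + sweet potato with both targets exact would need a negative amount; discard.
avocado + sweet potato: intersection lies outside the first quadrant.
The minimum over all feasible corners is $2.08.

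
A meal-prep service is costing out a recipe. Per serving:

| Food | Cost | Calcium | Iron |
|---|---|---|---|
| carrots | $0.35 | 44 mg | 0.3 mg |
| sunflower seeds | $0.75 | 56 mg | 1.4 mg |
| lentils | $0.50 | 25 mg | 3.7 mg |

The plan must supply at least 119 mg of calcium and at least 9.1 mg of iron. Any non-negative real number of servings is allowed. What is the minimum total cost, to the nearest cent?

$1.65

For a min-cost LP with two ≥-constraints, a basic feasible solution has at most two positive variables.
carrots only: max(119/44, 9.1/0.3) = 30.33 servings → $10.62.
sunflower seeds only: max(119/56, 9.1/1.4) = 6.5 servings → $4.88.
lentils only: max(119/25, 9.1/3.7) = 4.76 servings → $2.38.
carrots + sunflower seeds: intersection lies outside the first quadrant.
carrots + lentils with both tight: 1.37 servings and 2.348 servings → $1.65.
sunflower seeds + lentils with both tight: 1.236 servings and 1.992 servings → $1.92.
Cheapest feasible corner: $1.65.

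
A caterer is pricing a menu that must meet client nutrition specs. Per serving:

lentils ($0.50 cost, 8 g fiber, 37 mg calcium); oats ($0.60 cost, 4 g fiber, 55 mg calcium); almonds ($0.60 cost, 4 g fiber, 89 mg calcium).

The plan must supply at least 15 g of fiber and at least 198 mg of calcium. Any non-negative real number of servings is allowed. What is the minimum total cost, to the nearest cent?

$1.58

Check every corner: each single food scaled to meet both minima, and each pair solved so both constraints bind.
lentils only: max(15/8, 198/37) = 5.351 servings → $2.68.
oats only: max(15/4, 198/55) = 3.75 servings → $2.25.
almonds only: max(15/4, 198/89) = 3.75 servings → $2.25.
lentils + oats with both tight: 0.113 servings and 3.524 servings → $2.17.
lentils + almonds with both tight: 0.9628 servings and 1.824 servings → $1.58.
oats + almonds: intersection lies outside the first quadrant.
The minimum over all feasible corners is $1.58.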